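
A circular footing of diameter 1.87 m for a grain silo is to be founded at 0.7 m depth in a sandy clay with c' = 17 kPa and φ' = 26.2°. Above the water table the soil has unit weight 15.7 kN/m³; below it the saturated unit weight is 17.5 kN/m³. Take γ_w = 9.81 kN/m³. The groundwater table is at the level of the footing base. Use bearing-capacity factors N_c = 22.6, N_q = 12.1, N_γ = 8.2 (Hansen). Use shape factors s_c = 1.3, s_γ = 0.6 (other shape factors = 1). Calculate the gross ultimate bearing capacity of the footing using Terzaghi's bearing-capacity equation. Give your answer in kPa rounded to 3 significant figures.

q_ult ≈ 668 kPa

Overburden at base level: q = 15.7 × 0.7 = 10.99 kPa.
Below the base the soil is submerged, so the ½γBN_γ term uses γ' = 17.5 − 9.81 = 7.69 kN/m³.
Cohesion term c·N_c·s_c = 17 × 22.6 × 1.3 = 499.46 kPa; surcharge term q·N_q = 10.99 × 12.1 = 132.98 kPa; self-weight term 0.5·γ·B·N_γ·s_γ = 0.5 × 7.69 × 1.87 × 8.2 × 0.6 = 35.376 kPa.
q_ult = 499.46 + 132.98 + 35.376 = 667.81 kPa.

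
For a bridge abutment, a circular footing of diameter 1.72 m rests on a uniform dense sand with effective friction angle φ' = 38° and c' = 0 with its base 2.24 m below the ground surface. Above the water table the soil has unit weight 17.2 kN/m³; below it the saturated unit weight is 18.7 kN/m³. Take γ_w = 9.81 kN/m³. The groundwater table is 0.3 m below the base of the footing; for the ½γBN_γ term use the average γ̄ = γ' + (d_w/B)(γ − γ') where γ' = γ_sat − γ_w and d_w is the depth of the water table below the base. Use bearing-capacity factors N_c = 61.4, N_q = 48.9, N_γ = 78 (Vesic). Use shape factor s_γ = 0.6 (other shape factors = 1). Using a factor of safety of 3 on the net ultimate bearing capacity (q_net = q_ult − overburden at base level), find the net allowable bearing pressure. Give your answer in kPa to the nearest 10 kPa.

q_all(net) ≈ 750 kPa

q = γ·D_f = 17.2 × 2.24 = 38.528 kPa.
γ' = 8.89 kN/m³; averaging over the depth B below the base, γ̄ = γ' + (d_w/B)(γ − γ') = 10.339 kN/m³.
q·N_q = 38.528 × 48.9 = 1884 kPa
0.5·γ·B·N_γ·s_γ = 0.5 × 10.339 × 1.72 × 78 × 0.6 = 416.14 kPa
q_ult = 1884 + 416.14 = 2300.2 kPa.
q_net = 2300.2 − 38.528 = 2261.6 kPa.
q_all(net) = 2261.6 / 3 = 753.88 kPa.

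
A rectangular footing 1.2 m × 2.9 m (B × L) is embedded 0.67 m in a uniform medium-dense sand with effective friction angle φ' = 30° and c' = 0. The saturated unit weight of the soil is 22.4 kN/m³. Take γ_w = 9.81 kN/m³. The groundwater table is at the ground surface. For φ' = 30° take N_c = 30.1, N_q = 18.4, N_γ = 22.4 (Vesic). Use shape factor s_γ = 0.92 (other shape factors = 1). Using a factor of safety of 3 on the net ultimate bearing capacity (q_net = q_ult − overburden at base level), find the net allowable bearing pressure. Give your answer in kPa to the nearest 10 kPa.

γ' = 22.4 − 9.81 = 12.59 kN/m³ (submerged throughout). q = 12.59 × 0.67 = 8.4353 kPa; the same γ' applies in the ½γBN_γ term.
q·N_q = 8.4353 × 18.4 = 155.21 kPa
0.5·γ·B·N_γ·s_γ = 0.5 × 12.59 × 1.2 × 22.4 × 0.92 = 155.67 kPa
q_ult = 155.21 + 155.67 = 310.88 kPa.
q_net = 310.88 − 8.4353 = 302.45 kPa.
q_all(net) = 302.45 / 3 = 100.82 kPa.

q_all(net) ≈ 100 kPa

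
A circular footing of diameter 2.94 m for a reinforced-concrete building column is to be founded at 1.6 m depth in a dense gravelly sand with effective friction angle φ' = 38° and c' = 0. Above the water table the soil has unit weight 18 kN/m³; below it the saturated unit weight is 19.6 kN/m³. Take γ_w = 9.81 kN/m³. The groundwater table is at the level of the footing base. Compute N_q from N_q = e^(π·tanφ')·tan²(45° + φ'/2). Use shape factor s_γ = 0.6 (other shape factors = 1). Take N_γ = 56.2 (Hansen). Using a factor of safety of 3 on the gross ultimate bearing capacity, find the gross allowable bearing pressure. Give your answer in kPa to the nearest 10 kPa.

N_q = e^(π·tan38°)·tan²(64°) = 48.93.
Overburden at base level: q = 18 × 1.6 = 28.8 kPa.
Below the base the soil is submerged, so the ½γBN_γ term uses γ' = 19.6 − 9.81 = 9.79 kN/m³.
Surcharge term q·N_q = 28.8 × 48.933 = 1409.3 kPa; self-weight term 0.5·γ·B·N_γ·s_γ = 0.5 × 9.79 × 2.94 × 56.2 × 0.6 = 485.27 kPa.
q_ult = 1409.3 + 485.27 = 1894.6 kPa.
q_all = 1894.6 / 3 = 631.52 kPa.

q_all ≈ 630 kPa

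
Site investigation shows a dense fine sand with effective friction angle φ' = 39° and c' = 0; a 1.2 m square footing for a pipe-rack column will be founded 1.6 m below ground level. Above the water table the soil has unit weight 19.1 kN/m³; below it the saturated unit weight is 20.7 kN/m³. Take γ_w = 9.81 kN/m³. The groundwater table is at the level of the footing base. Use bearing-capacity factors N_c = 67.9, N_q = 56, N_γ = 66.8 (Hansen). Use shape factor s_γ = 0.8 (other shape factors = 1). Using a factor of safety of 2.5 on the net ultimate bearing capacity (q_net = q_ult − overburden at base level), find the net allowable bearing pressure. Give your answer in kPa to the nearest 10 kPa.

q_all(net) ≈ 810 kPa

Overburden at base level: q = 19.1 × 1.6 = 30.56 kPa.
Below the base the soil is submerged, so the ½γBN_γ term uses γ' = 20.7 − 9.81 = 10.89 kN/m³.
Surcharge term q·N_q = 30.56 × 56 = 1711.4 kPa; self-weight term 0.5·γ·B·N_γ·s_γ = 0.5 × 10.89 × 1.2 × 66.8 × 0.8 = 349.18 kPa.
q_ult = 1711.4 + 349.18 = 2060.5 kPa.
q_net = 2060.5 − 30.56 = 2030 kPa.
q_all(net) = 2030 / 2.5 = 811.99 kPa.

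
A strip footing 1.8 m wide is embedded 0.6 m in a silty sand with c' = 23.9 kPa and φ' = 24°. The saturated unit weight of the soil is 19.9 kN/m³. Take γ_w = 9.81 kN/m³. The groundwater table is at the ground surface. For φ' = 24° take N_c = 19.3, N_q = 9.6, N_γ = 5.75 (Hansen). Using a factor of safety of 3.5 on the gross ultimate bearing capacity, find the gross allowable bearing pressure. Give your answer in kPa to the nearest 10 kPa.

q_all ≈ 160 kPa

Water table at ground surface, so effective unit weight γ' = 19.9 − 9.81 = 10.09 kN/m³ is used throughout; overburden q = 10.09 × 0.6 = 6.054 kPa; the same γ' applies in the ½γBN_γ term.
Cohesion term c·N_c = 23.9 × 19.3 = 461.27 kPa; surcharge term q·N_q = 6.054 × 9.6 = 58.118 kPa; self-weight term 0.5·γ·B·N_γ = 0.5 × 10.09 × 1.8 × 5.75 = 52.216 kPa.
q_ult = 461.27 + 58.118 + 52.216 = 571.6 kPa.
q_all = 571.6 / 3.5 = 163.32 kPa.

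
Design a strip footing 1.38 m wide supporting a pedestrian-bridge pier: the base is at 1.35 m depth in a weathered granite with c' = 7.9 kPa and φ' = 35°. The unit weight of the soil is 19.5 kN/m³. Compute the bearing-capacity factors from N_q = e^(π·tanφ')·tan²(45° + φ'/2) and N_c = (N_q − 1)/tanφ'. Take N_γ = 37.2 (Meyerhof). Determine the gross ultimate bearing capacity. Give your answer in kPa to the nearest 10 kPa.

tan35° = 0.7002, so N_q = e^(π×0.7002)·tan²(62.5°) = 9.023 × 3.69 = 33.3.
N_c = (33.3 − 1)/tan35° = 46.12.
q = γ·D_f = 19.5 × 1.35 = 26.325 kPa.
c·N_c = 7.9 × 46.124 = 364.38 kPa
q·N_q = 26.325 × 33.296 = 876.52 kPa
0.5·γ·B·N_γ = 0.5 × 19.5 × 1.38 × 37.2 = 500.53 kPa
q_ult = 364.38 + 876.52 + 500.53 = 1741.4 kPa.

q_ult ≈ 1740 kPa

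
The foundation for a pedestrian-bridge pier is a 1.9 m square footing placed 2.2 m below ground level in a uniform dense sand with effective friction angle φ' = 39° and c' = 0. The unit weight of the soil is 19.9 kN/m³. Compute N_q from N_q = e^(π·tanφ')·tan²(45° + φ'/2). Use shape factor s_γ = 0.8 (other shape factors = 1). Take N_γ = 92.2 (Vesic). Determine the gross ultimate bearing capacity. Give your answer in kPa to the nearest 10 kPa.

tan39° = 0.8098, so N_q = e^(π×0.8098)·tan²(64.5°) = 12.731 × 4.395 = 55.96.
Overburden at base level: q = 19.9 × 2.2 = 43.78 kPa.
Surcharge term q·N_q = 43.78 × 55.957 = 2449.8 kPa; self-weight term 0.5·γ·B·N_γ·s_γ = 0.5 × 19.9 × 1.9 × 92.2 × 0.8 = 1394.4 kPa.
q_ult = 2449.8 + 1394.4 = 3844.3 kPa.

q_ult ≈ 3840 kPa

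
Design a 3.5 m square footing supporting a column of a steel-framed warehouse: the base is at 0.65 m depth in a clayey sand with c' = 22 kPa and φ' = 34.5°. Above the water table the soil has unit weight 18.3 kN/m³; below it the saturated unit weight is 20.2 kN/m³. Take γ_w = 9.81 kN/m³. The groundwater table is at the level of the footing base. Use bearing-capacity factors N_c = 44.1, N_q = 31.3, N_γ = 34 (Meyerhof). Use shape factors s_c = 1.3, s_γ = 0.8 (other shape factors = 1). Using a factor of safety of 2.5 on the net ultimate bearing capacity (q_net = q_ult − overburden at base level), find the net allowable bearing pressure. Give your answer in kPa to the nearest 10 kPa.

q_all(net) ≈ 850 kPa

Overburden at base level: q = 18.3 × 0.65 = 11.895 kPa.
Below the base the soil is submerged, so the ½γBN_γ term uses γ' = 20.2 − 9.81 = 10.39 kN/m³.
Cohesion term c·N_c·s_c = 22 × 44.1 × 1.3 = 1261.3 kPa; surcharge term q·N_q = 11.895 × 31.3 = 372.31 kPa; self-weight term 0.5·γ·B·N_γ·s_γ = 0.5 × 10.39 × 3.5 × 34 × 0.8 = 494.56 kPa.
q_ult = 1261.3 + 372.31 + 494.56 = 2128.1 kPa.
q_net = 2128.1 − 11.895 = 2116.2 kPa.
q_all(net) = 2116.2 / 2.5 = 846.5 kPa.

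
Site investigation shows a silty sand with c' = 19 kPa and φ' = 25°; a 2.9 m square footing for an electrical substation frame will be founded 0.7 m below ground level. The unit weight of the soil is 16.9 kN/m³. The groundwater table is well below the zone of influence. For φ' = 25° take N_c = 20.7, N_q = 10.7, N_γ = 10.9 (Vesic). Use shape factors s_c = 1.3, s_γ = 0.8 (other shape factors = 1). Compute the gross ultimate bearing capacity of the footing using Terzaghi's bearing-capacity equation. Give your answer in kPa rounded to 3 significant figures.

q_ult ≈ 852 kPa

Overburden at base level: q = 16.9 × 0.7 = 11.83 kPa.
Cohesion term c·N_c·s_c = 19 × 20.7 × 1.3 = 511.29 kPa; surcharge term q·N_q = 11.83 × 10.7 = 126.58 kPa; self-weight term 0.5·γ·B·N_γ·s_γ = 0.5 × 16.9 × 2.9 × 10.9 × 0.8 = 213.68 kPa.
q_ult = 511.29 + 126.58 + 213.68 = 851.55 kPa.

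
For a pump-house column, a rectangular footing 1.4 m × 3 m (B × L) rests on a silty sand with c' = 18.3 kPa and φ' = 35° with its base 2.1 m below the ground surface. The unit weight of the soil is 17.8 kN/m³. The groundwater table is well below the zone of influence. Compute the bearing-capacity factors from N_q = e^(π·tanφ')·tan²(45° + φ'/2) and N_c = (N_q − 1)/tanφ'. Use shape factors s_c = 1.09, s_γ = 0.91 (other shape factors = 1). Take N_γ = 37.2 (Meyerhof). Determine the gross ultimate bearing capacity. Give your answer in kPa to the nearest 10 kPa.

q_ult ≈ 2590 kPa

tan35° = 0.7002, so N_q = e^(π×0.7002)·tan²(62.5°) = 9.023 × 3.69 = 33.3.
N_c = (33.3 − 1)/tan35° = 46.12.
Effective surcharge at the founding depth q = γ·D_f = 17.8 × 2.1 = 37.38 kPa.
q_ult = c·N_c·s_c + q·N_q + 0.5·γ·B·N_γ·s_γ
     = 18.3 × 46.124 × 1.09 + 37.38 × 33.296 + 0.5 × 17.8 × 1.4 × 37.2 × 0.91
     = 920.03 + 1244.6 + 421.8 = 2586.4 kPa.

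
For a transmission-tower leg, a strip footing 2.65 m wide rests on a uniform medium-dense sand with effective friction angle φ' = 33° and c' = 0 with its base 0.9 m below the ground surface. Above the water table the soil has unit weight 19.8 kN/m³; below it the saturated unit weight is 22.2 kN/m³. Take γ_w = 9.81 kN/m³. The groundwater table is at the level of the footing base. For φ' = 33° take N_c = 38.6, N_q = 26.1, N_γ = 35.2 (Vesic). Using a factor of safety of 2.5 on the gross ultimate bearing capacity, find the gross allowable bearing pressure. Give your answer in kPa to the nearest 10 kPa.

q_all ≈ 420 kPa

Effective surcharge at the founding depth q = γ·D_f = 19.8 × 0.9 = 17.82 kPa.
The water table coincides with the base, so in the self-weight term γ → γ' = 12.39 kN/m³.
q_ult = q·N_q + 0.5·γ·B·N_γ
     = 17.82 × 26.1 + 0.5 × 12.39 × 2.65 × 35.2
     = 465.1 + 577.87 = 1043 kPa.
q_all = 1043 / 2.5 = 417.19 kPa.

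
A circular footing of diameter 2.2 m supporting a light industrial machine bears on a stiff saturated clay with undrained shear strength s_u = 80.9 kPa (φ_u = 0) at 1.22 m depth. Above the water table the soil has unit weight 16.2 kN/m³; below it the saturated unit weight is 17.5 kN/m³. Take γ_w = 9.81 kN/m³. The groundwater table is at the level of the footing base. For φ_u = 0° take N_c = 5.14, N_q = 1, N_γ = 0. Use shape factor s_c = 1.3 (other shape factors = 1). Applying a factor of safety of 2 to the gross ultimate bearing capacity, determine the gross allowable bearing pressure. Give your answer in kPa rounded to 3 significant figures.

Overburden at base level: q = 16.2 × 1.22 = 19.764 kPa.
Cohesion term c·N_c·s_c = 80.9 × 5.14 × 1.3 = 540.57 kPa; surcharge term q·N_q = 19.764 × 1 = 19.764 kPa.
q_ult = 540.57 + 19.764 = 560.34 kPa.
q_all = q_ult / FS = 560.34 / 2 = 280.17 kPa.

q_all ≈ 280 kPa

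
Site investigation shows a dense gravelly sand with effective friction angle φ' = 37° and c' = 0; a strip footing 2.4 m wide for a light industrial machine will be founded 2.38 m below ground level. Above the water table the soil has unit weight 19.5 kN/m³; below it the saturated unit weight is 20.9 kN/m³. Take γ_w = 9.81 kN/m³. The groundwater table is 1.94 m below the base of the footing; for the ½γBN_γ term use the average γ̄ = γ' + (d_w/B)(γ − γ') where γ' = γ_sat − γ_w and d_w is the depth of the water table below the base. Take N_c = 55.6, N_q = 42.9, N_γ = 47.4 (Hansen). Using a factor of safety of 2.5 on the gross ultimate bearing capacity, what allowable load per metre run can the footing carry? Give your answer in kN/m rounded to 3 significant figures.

Effective surcharge at the founding depth q = γ·D_f = 19.5 × 2.38 = 46.41 kPa.
With d_w = 1.94 m < B, γ̄ = 11.09 + (1.94/2.4) × (19.5 − 11.09) = 17.888 kN/m³.
q_ult = q·N_q + 0.5·γ·B·N_γ
     = 46.41 × 42.9 + 0.5 × 17.888 × 2.4 × 47.4
     = 1991 + 1017.5 = 3008.5 kPa.
Gross allowable pressure q_all = 3008.5 / 2.5 = 1203.4 kPa.
Allowable wall load = q_all × B = 1203.4 × 2.4 = 2888.1 kN per metre run.

≈ 2890 kN/m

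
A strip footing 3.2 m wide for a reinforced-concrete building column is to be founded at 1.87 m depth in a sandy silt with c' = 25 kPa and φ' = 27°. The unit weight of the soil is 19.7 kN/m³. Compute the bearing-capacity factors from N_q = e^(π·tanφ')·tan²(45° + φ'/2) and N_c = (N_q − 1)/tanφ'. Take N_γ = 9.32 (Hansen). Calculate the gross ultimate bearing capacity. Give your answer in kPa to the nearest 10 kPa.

q_ult ≈ 1380 kPa

tan27° = 0.5095, so N_q = e^(π×0.5095)·tan²(58.5°) = 4.957 × 2.663 = 13.2.
N_c = (13.2 − 1)/tan27° = 23.94.
q = γ·D_f = 19.7 × 1.87 = 36.839 kPa.
c·N_c = 25 × 23.942 = 598.55 kPa
q·N_q = 36.839 × 13.199 = 486.24 kPa
0.5·γ·B·N_γ = 0.5 × 19.7 × 3.2 × 9.32 = 293.77 kPa
q_ult = 598.55 + 486.24 + 293.77 = 1378.6 kPa.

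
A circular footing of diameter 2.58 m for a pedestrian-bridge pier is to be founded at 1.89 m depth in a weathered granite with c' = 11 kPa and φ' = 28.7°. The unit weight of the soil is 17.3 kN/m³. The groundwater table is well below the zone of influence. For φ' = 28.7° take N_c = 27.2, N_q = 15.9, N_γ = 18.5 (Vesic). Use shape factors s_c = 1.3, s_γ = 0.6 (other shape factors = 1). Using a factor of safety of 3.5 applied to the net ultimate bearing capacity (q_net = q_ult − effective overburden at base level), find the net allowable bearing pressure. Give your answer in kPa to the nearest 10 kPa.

q = γ·D_f = 17.3 × 1.89 = 32.697 kPa.
c·N_c·s_c = 11 × 27.2 × 1.3 = 388.96 kPa
q·N_q = 32.697 × 15.9 = 519.88 kPa
0.5·γ·B·N_γ·s_γ = 0.5 × 17.3 × 2.58 × 18.5 × 0.6 = 247.72 kPa
q_ult = 388.96 + 519.88 + 247.72 = 1156.6 kPa.
Net ultimate: q_net = 1156.6 − 32.697 = 1123.9 kPa.
q_all(net) = 1123.9 / 3.5 = 321.1 kPa.

q_all(net) ≈ 320 kPa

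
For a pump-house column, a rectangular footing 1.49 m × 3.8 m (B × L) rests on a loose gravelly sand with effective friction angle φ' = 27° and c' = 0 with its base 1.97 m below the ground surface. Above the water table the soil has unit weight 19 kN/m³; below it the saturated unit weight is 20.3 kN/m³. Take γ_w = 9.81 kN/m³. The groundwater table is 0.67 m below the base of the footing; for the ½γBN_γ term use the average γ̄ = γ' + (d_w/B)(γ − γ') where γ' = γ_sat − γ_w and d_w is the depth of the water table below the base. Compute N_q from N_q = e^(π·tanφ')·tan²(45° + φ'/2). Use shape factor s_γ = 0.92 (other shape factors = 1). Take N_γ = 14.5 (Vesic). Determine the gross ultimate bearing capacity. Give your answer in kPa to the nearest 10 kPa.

tan27° = 0.5095, so N_q = e^(π×0.5095)·tan²(58.5°) = 4.957 × 2.663 = 13.2.
q = γ·D_f = 19 × 1.97 = 37.43 kPa.
γ' = 10.49 kN/m³; averaging over the depth B below the base, γ̄ = γ' + (d_w/B)(γ − γ') = 14.317 kN/m³.
q·N_q = 37.43 × 13.199 = 494.04 kPa
0.5·γ·B·N_γ·s_γ = 0.5 × 14.317 × 1.49 × 14.5 × 0.92 = 142.28 kPa
q_ult = 494.04 + 142.28 = 636.33 kPa.

q_ult ≈ 640 kPa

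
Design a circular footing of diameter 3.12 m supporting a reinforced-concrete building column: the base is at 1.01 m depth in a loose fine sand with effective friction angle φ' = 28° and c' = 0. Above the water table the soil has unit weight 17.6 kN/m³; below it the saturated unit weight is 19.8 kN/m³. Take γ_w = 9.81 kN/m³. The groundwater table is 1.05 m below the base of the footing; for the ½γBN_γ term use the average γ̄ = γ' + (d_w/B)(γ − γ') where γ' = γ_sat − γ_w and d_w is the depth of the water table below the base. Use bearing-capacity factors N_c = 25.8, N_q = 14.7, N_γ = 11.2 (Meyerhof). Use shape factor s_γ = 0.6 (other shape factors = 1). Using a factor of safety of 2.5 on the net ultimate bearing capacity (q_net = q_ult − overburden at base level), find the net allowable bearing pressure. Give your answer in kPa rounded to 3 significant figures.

Overburden at base level: q = 17.6 × 1.01 = 17.776 kPa.
The water table is 1.05 m below the base (< B = 3.12 m), so the ½γBN_γ term uses γ̄ = γ' + (d_w/B)(γ − γ') = 9.99 + (1.05/3.12)(17.6 − 9.99) = 12.551 kN/m³.
Surcharge term q·N_q = 17.776 × 14.7 = 261.31 kPa; self-weight term 0.5·γ·B·N_γ·s_γ = 0.5 × 12.551 × 3.12 × 11.2 × 0.6 = 131.58 kPa.
q_ult = 261.31 + 131.58 = 392.88 kPa.
q_net = 392.88 − 17.776 = 375.11 kPa.
q_all(net) = 375.11 / 2.5 = 150.04 kPa.

q_all(net) ≈ 150 kPa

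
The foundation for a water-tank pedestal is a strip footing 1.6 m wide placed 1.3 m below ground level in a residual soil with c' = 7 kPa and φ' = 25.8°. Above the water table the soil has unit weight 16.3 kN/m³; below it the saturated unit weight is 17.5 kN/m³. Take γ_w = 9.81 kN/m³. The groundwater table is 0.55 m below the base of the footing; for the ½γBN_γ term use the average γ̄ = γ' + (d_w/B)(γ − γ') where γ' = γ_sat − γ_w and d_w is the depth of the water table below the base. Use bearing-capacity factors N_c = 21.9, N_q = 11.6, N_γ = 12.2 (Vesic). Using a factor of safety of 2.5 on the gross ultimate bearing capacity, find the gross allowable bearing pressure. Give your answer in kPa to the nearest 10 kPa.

q_all ≈ 200 kPa

Overburden at base level: q = 16.3 × 1.3 = 21.19 kPa.
The water table is 0.55 m below the base (< B = 1.6 m), so the ½γBN_γ term uses γ̄ = γ' + (d_w/B)(γ − γ') = 7.69 + (0.55/1.6)(16.3 − 7.69) = 10.65 kN/m³.
Cohesion term c·N_c = 7 × 21.9 = 153.3 kPa; surcharge term q·N_q = 21.19 × 11.6 = 245.8 kPa; self-weight term 0.5·γ·B·N_γ = 0.5 × 10.65 × 1.6 × 12.2 = 103.94 kPa.
q_ult = 153.3 + 245.8 + 103.94 = 503.04 kPa.
q_all = 503.04 / 2.5 = 201.22 kPa.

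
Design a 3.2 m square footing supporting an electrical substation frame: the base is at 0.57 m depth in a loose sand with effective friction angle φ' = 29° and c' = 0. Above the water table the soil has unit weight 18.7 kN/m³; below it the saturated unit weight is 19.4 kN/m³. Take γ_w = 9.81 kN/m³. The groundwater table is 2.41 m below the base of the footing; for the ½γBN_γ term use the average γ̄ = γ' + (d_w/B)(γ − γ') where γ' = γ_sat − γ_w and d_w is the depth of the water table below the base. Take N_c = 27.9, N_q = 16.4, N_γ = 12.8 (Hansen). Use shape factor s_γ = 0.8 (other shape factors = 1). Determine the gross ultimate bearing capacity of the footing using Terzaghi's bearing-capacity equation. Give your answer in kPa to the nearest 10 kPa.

Effective surcharge at the founding depth q = γ·D_f = 18.7 × 0.57 = 10.659 kPa.
With d_w = 2.41 m < B, γ̄ = 9.59 + (2.41/3.2) × (18.7 − 9.59) = 16.451 kN/m³.
q_ult = q·N_q + 0.5·γ·B·N_γ·s_γ
     = 10.659 × 16.4 + 0.5 × 16.451 × 3.2 × 12.8 × 0.8
     = 174.81 + 269.53 = 444.34 kPa.

q_ult ≈ 440 kPa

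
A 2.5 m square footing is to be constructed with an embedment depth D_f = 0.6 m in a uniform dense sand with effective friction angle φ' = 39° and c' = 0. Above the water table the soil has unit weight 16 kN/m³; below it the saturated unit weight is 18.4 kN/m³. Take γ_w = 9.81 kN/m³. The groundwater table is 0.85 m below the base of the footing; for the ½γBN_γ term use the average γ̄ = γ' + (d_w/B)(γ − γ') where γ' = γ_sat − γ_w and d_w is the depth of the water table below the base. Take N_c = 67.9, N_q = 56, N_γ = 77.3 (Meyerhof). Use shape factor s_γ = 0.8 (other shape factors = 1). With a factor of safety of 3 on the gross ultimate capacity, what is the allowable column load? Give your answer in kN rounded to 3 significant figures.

Overburden at base level: q = 16 × 0.6 = 9.6 kPa.
The water table is 0.85 m below the base (< B = 2.5 m), so the ½γBN_γ term uses γ̄ = γ' + (d_w/B)(γ − γ') = 8.59 + (0.85/2.5)(16 − 8.59) = 11.109 kN/m³.
Surcharge term q·N_q = 9.6 × 56 = 537.6 kPa; self-weight term 0.5·γ·B·N_γ·s_γ = 0.5 × 11.109 × 2.5 × 77.3 × 0.8 = 858.76 kPa.
q_ult = 537.6 + 858.76 = 1396.4 kPa.
Gross allowable pressure q_all = 1396.4 / 3 = 465.45 kPa.
Footing area = 6.25 m², so allowable column load = 465.45 × 6.25 = 2909.1 kN.

P_all ≈ 2910 kN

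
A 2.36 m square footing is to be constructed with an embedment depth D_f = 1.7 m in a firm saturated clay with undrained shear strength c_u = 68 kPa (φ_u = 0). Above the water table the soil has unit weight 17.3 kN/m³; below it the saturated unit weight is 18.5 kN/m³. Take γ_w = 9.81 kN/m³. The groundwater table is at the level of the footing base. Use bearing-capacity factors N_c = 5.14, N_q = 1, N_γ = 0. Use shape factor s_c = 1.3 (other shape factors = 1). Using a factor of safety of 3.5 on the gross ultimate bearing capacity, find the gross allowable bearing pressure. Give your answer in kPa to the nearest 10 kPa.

Effective surcharge at the founding depth q = γ·D_f = 17.3 × 1.7 = 29.41 kPa.
q_ult = c·N_c·s_c + q·N_q
     = 68 × 5.14 × 1.3 + 29.41 × 1
     = 454.38 + 29.41 = 483.79 kPa.
q_all = 483.79 / 3.5 = 138.22 kPa.

q_all ≈ 140 kPa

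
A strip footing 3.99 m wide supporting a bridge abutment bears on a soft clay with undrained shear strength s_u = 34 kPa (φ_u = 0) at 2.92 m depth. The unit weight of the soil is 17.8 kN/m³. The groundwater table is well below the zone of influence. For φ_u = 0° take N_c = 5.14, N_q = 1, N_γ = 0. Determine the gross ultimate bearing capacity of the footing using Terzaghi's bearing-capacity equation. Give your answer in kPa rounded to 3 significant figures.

q_ult ≈ 227 kPa

Effective surcharge at the founding depth q = γ·D_f = 17.8 × 2.92 = 51.976 kPa.
q_ult = c·N_c + q·N_q
     = 34 × 5.14 + 51.976 × 1
     = 174.76 + 51.976 = 226.74 kPa.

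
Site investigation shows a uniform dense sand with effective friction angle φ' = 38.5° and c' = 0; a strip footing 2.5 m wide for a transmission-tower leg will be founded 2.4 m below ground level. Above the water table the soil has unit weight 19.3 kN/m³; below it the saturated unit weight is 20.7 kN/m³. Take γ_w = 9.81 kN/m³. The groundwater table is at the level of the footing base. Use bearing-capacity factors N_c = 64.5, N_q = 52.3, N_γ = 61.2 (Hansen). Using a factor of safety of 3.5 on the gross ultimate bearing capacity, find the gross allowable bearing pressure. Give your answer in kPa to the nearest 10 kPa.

q_all ≈ 930 kPa

q = γ·D_f = 19.3 × 2.4 = 46.32 kPa.
For the ½γBN_γ term take γ' = 20.7 − 9.81 = 10.89 kN/m³ (soil below base is submerged).
q·N_q = 46.32 × 52.3 = 2422.5 kPa
0.5·γ·B·N_γ = 0.5 × 10.89 × 2.5 × 61.2 = 833.08 kPa
q_ult = 2422.5 + 833.08 = 3255.6 kPa.
q_all = 3255.6 / 3.5 = 930.18 kPa.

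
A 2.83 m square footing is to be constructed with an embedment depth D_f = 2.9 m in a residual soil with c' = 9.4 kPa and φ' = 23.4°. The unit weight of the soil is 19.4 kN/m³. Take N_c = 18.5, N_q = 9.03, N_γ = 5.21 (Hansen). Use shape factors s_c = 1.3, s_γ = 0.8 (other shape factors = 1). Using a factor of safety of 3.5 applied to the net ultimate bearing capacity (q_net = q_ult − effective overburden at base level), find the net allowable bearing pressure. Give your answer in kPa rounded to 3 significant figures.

Overburden at base level: q = 19.4 × 2.9 = 56.26 kPa.
Cohesion term c·N_c·s_c = 9.4 × 18.5 × 1.3 = 226.07 kPa; surcharge term q·N_q = 56.26 × 9.03 = 508.03 kPa; self-weight term 0.5·γ·B·N_γ·s_γ = 0.5 × 19.4 × 2.83 × 5.21 × 0.8 = 114.42 kPa.
q_ult = 226.07 + 508.03 + 114.42 = 848.51 kPa.
Net ultimate: q_net = 848.51 − 56.26 = 792.25 kPa.
q_all(net) = 792.25 / 3.5 = 226.36 kPa.

q_all(net) ≈ 226 kPa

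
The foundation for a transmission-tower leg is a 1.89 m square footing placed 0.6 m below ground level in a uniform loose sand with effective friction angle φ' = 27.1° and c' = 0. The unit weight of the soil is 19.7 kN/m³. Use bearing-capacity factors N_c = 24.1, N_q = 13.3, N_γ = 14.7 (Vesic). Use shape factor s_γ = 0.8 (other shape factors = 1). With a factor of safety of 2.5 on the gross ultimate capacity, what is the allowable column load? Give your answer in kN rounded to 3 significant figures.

Effective surcharge at the founding depth q = γ·D_f = 19.7 × 0.6 = 11.82 kPa.
q_ult = q·N_q + 0.5·γ·B·N_γ·s_γ
     = 11.82 × 13.3 + 0.5 × 19.7 × 1.89 × 14.7 × 0.8
     = 157.21 + 218.93 = 376.14 kPa.
Gross allowable pressure q_all = 376.14 / 2.5 = 150.45 kPa.
Footing area = 3.5721 m², so allowable column load = 150.45 × 3.5721 = 537.44 kN.

P_all ≈ 537 kN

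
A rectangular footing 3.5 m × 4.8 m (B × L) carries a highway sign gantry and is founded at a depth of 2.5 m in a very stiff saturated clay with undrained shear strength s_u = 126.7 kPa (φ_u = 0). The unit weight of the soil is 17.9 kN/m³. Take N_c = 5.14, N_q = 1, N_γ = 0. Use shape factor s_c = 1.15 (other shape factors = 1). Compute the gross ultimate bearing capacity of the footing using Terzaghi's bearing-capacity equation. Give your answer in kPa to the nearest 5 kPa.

q_ult ≈ 795 kPa

Effective surcharge at the founding depth q = γ·D_f = 17.9 × 2.5 = 44.75 kPa.
q_ult = c·N_c·s_c + q·N_q
     = 126.7 × 5.14 × 1.15 + 44.75 × 1
     = 748.92 + 44.75 = 793.67 kPa.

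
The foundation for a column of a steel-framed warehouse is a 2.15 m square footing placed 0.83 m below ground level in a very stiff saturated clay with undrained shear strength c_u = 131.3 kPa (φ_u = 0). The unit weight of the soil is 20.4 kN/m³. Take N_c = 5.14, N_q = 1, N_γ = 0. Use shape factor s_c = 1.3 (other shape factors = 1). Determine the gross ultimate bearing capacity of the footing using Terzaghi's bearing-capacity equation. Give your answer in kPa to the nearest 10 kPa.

Overburden at base level: q = 20.4 × 0.83 = 16.932 kPa.
Cohesion term c·N_c·s_c = 131.3 × 5.14 × 1.3 = 877.35 kPa; surcharge term q·N_q = 16.932 × 1 = 16.932 kPa.
q_ult = 877.35 + 16.932 = 894.28 kPa.

q_ult ≈ 890 kPa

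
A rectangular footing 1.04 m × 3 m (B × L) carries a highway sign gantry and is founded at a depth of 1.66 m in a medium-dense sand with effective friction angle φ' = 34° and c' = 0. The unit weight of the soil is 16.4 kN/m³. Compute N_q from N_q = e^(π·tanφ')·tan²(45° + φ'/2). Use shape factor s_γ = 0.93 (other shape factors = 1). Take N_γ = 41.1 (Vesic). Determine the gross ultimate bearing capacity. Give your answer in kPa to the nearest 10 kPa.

tan34° = 0.6745, so N_q = e^(π×0.6745)·tan²(62°) = 8.323 × 3.537 = 29.44.
q = γ·D_f = 16.4 × 1.66 = 27.224 kPa.
q·N_q = 27.224 × 29.44 = 801.47 kPa
0.5·γ·B·N_γ·s_γ = 0.5 × 16.4 × 1.04 × 41.1 × 0.93 = 325.97 kPa
q_ult = 801.47 + 325.97 = 1127.4 kPa.

q_ult ≈ 1130 kPa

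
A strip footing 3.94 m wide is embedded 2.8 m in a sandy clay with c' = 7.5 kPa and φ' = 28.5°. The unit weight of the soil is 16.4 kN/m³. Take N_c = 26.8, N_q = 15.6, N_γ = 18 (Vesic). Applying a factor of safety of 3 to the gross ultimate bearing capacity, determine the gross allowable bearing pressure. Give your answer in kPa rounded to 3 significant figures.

Overburden at base level: q = 16.4 × 2.8 = 45.92 kPa.
Cohesion term c·N_c = 7.5 × 26.8 = 201 kPa; surcharge term q·N_q = 45.92 × 15.6 = 716.35 kPa; self-weight term 0.5·γ·B·N_γ = 0.5 × 16.4 × 3.94 × 18 = 581.54 kPa.
q_ult = 201 + 716.35 + 581.54 = 1498.9 kPa.
q_all = q_ult / FS = 1498.9 / 3 = 499.63 kPa.

q_all ≈ 500 kPa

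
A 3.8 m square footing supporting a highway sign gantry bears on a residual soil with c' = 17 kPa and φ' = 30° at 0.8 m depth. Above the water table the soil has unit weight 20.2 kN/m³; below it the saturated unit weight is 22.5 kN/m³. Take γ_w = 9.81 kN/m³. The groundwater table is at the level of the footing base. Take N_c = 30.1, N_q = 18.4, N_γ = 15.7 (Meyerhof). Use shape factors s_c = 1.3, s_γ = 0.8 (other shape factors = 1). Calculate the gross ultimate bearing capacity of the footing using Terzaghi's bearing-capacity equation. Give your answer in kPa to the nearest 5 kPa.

q_ult ≈ 1265 kPa

Overburden at base level: q = 20.2 × 0.8 = 16.16 kPa.
Below the base the soil is submerged, so the ½γBN_γ term uses γ' = 22.5 − 9.81 = 12.69 kN/m³.
Cohesion term c·N_c·s_c = 17 × 30.1 × 1.3 = 665.21 kPa; surcharge term q·N_q = 16.16 × 18.4 = 297.34 kPa; self-weight term 0.5·γ·B·N_γ·s_γ = 0.5 × 12.69 × 3.8 × 15.7 × 0.8 = 302.83 kPa.
q_ult = 665.21 + 297.34 + 302.83 = 1265.4 kPa.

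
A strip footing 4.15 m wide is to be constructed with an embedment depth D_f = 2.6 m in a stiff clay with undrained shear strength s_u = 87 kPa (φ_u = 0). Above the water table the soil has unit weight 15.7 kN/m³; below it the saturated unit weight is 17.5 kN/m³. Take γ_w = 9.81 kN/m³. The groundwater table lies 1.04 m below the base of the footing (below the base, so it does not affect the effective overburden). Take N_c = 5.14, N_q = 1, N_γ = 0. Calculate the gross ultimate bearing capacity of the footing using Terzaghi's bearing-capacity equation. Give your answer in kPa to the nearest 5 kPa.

q_ult ≈ 490 kPa

q = γ·D_f = 15.7 × 2.6 = 40.82 kPa.
c·N_c = 87 × 5.14 = 447.18 kPa
q·N_q = 40.82 × 1 = 40.82 kPa
q_ult = 447.18 + 40.82 = 488 kPa.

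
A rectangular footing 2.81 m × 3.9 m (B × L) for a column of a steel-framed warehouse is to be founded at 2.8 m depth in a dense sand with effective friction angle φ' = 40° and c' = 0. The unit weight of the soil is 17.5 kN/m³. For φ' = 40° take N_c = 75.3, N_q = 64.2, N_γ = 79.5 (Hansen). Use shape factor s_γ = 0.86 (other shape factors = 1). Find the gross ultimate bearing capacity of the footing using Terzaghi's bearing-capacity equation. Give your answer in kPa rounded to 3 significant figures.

q_ult ≈ 4830 kPa

Effective surcharge at the founding depth q = γ·D_f = 17.5 × 2.8 = 49 kPa.
q_ult = q·N_q + 0.5·γ·B·N_γ·s_γ
     = 49 × 64.2 + 0.5 × 17.5 × 2.81 × 79.5 × 0.86
     = 3145.8 + 1681 = 4826.8 kPa.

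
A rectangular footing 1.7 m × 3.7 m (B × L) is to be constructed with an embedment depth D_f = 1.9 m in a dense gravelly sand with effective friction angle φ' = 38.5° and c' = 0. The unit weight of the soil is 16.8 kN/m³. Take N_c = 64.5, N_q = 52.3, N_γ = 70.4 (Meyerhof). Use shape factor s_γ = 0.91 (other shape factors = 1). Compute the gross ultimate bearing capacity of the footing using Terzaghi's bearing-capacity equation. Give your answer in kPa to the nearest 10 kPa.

q_ult ≈ 2580 kPa

q = γ·D_f = 16.8 × 1.9 = 31.92 kPa.
q·N_q = 31.92 × 52.3 = 1669.4 kPa
0.5·γ·B·N_γ·s_γ = 0.5 × 16.8 × 1.7 × 70.4 × 0.91 = 914.83 kPa
q_ult = 1669.4 + 914.83 = 2584.2 kPa.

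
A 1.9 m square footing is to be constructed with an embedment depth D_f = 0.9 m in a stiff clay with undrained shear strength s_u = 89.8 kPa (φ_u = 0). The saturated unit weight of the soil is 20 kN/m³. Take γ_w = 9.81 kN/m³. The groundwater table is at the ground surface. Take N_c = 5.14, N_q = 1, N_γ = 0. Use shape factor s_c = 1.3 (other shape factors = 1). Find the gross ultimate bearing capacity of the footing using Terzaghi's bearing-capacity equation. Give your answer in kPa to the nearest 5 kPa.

q_ult ≈ 610 kPa

γ' = 20 − 9.81 = 10.19 kN/m³ (submerged throughout). q = 10.19 × 0.9 = 9.171 kPa.
c·N_c·s_c = 89.8 × 5.14 × 1.3 = 600.04 kPa
q·N_q = 9.171 × 1 = 9.171 kPa
q_ult = 600.04 + 9.171 = 609.21 kPa.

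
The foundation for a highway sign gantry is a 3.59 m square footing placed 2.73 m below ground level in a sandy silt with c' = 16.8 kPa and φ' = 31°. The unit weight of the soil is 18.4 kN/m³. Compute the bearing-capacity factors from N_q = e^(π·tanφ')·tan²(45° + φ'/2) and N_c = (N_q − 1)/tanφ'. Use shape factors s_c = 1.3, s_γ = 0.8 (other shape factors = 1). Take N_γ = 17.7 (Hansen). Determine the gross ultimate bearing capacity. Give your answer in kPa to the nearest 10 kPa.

tan31° = 0.6009, so N_q = e^(π×0.6009)·tan²(60.5°) = 6.604 × 3.124 = 20.63.
N_c = (20.63 − 1)/tan31° = 32.67.
q = γ·D_f = 18.4 × 2.73 = 50.232 kPa.
c·N_c·s_c = 16.8 × 32.671 × 1.3 = 713.54 kPa
q·N_q = 50.232 × 20.631 = 1036.3 kPa
0.5·γ·B·N_γ·s_γ = 0.5 × 18.4 × 3.59 × 17.7 × 0.8 = 467.68 kPa
q_ult = 713.54 + 1036.3 + 467.68 = 2217.5 kPa.

q_ult ≈ 2220 kPa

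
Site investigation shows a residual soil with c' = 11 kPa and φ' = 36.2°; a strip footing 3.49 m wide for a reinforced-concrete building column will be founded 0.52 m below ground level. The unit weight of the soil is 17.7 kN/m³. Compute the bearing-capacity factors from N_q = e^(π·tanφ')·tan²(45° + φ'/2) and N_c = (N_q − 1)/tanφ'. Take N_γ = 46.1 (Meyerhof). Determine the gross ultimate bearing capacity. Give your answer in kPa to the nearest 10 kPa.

q_ult ≈ 2350 kPa

tan36.2° = 0.7319, so N_q = e^(π×0.7319)·tan²(63.1°) = 9.967 × 3.885 = 38.73.
N_c = (38.73 − 1)/tan36.2° = 51.54.
Overburden at base level: q = 17.7 × 0.52 = 9.204 kPa.
Cohesion term c·N_c = 11 × 51.545 = 566.99 kPa; surcharge term q·N_q = 9.204 × 38.725 = 356.43 kPa; self-weight term 0.5·γ·B·N_γ = 0.5 × 17.7 × 3.49 × 46.1 = 1423.9 kPa.
q_ult = 566.99 + 356.43 + 1423.9 = 2347.3 kPa.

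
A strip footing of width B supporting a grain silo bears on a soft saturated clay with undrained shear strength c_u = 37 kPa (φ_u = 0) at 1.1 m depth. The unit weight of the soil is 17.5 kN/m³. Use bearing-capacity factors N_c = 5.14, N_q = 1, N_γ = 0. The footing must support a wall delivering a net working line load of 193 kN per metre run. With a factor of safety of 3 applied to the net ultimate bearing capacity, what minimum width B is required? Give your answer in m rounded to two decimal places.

B = 3.04 m

Effective surcharge at the founding depth q = γ·D_f = 17.5 × 1.1 = 19.25 kPa.
q_ult = c·N_c + q·N_q
     = 37 × 5.14 + 19.25 × 1
     = 190.18 + 19.25 = 209.43 kPa.
For φ = 0 the ½γBN_γ term vanishes, so q_ult is independent of B. q_net = 209.43 − 19.25 = 190.18 kPa; q_all(net) = 190.18/3 = 63.393 kPa.
Required width B = w / q_all(net) = 193 / 63.393 = 3.044 m.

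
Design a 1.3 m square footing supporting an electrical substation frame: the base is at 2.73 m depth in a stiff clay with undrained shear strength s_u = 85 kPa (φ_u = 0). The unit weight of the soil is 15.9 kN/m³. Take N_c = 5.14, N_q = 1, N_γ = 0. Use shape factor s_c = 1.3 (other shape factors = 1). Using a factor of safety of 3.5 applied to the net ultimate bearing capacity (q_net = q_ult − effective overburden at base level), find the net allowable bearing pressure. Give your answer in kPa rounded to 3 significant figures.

q_all(net) ≈ 162 kPa

q = γ·D_f = 15.9 × 2.73 = 43.407 kPa.
c·N_c·s_c = 85 × 5.14 × 1.3 = 567.97 kPa
q·N_q = 43.407 × 1 = 43.407 kPa
q_ult = 567.97 + 43.407 = 611.38 kPa.
Net ultimate: q_net = 611.38 − 43.407 = 567.97 kPa.
q_all(net) = 567.97 / 3.5 = 162.28 kPa.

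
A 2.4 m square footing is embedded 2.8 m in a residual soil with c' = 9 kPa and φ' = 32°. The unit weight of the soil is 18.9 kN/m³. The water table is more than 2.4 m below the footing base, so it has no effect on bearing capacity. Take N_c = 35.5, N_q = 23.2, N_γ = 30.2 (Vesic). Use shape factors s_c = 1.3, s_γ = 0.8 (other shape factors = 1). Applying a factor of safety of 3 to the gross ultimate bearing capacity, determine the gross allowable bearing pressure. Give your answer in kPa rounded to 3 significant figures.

Overburden at base level: q = 18.9 × 2.8 = 52.92 kPa.
Cohesion term c·N_c·s_c = 9 × 35.5 × 1.3 = 415.35 kPa; surcharge term q·N_q = 52.92 × 23.2 = 1227.7 kPa; self-weight term 0.5·γ·B·N_γ·s_γ = 0.5 × 18.9 × 2.4 × 30.2 × 0.8 = 547.95 kPa.
q_ult = 415.35 + 1227.7 + 547.95 = 2191 kPa.
q_all = q_ult / FS = 2191 / 3 = 730.35 kPa.

q_all ≈ 730 kPa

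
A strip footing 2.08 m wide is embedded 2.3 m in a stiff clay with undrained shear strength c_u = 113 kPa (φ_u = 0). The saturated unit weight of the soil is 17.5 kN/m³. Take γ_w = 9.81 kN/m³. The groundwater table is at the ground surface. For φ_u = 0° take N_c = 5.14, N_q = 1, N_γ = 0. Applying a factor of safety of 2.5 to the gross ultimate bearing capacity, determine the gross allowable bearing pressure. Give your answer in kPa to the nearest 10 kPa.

Water table at ground surface, so effective unit weight γ' = 17.5 − 9.81 = 7.69 kN/m³ is used throughout; overburden q = 7.69 × 2.3 = 17.687 kPa.
Cohesion term c·N_c = 113 × 5.14 = 580.82 kPa; surcharge term q·N_q = 17.687 × 1 = 17.687 kPa.
q_ult = 580.82 + 17.687 = 598.51 kPa.
q_all = q_ult / FS = 598.51 / 2.5 = 239.4 kPa.

q_all ≈ 240 kPa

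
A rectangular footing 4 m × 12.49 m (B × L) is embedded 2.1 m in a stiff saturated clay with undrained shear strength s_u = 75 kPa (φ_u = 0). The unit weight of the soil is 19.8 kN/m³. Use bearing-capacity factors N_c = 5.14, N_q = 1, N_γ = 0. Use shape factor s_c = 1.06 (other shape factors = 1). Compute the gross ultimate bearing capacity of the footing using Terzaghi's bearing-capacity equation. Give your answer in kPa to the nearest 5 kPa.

q_ult ≈ 450 kPa

Effective surcharge at the founding depth q = γ·D_f = 19.8 × 2.1 = 41.58 kPa.
q_ult = c·N_c·s_c + q·N_q
     = 75 × 5.14 × 1.06 + 41.58 × 1
     = 408.63 + 41.58 = 450.21 kPa.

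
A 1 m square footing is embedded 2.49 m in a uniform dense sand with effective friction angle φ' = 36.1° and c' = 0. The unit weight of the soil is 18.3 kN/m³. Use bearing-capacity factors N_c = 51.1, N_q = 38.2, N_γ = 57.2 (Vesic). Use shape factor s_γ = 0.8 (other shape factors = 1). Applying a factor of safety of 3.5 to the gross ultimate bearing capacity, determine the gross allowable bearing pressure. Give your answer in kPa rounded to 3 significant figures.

Effective surcharge at the founding depth q = γ·D_f = 18.3 × 2.49 = 45.567 kPa.
q_ult = q·N_q + 0.5·γ·B·N_γ·s_γ
     = 45.567 × 38.2 + 0.5 × 18.3 × 1 × 57.2 × 0.8
     = 1740.7 + 418.7 = 2159.4 kPa.
q_all = q_ult / FS = 2159.4 / 3.5 = 616.96 kPa.

q_all ≈ 617 kPa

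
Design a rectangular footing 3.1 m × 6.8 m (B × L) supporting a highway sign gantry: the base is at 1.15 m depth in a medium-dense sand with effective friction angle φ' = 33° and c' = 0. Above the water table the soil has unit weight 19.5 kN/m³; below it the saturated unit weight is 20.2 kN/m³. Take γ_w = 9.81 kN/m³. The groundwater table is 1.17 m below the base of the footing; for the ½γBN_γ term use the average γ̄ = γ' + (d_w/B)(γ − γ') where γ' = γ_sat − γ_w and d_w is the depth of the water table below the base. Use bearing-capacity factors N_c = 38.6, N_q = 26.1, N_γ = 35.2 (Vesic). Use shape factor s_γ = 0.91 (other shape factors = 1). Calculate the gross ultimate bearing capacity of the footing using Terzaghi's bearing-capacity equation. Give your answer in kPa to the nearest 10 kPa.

q_ult ≈ 1270 kPa

Effective surcharge at the founding depth q = γ·D_f = 19.5 × 1.15 = 22.425 kPa.
With d_w = 1.17 m < B, γ̄ = 10.39 + (1.17/3.1) × (19.5 − 10.39) = 13.828 kN/m³.
q_ult = q·N_q + 0.5·γ·B·N_γ·s_γ
     = 22.425 × 26.1 + 0.5 × 13.828 × 3.1 × 35.2 × 0.91
     = 585.29 + 686.57 = 1271.9 kPa.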